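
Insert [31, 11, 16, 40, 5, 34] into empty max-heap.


Insert 31: [31]
Insert 11: [31, 11]
Insert 16: [31, 11, 16]
Insert 40: [40, 31, 16, 11]
Insert 5: [40, 31, 16, 11, 5]
Insert 34: [40, 31, 34, 11, 5, 16]

Final heap: [40, 31, 34, 11, 5, 16]


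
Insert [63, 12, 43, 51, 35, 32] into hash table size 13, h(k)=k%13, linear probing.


Insert 63: h=11 -> slot 11
Insert 12: h=12 -> slot 12
Insert 43: h=4 -> slot 4
Insert 51: h=12, 1 probes -> slot 0
Insert 35: h=9 -> slot 9
Insert 32: h=6 -> slot 6

Table: [51, None, None, None, 43, None, 32, None, None, 35, None, 63, 12]


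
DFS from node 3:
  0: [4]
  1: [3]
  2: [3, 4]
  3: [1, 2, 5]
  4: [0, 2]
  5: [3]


Visit 3, push [5, 2, 1]
Visit 1, push []
Visit 2, push [4]
Visit 4, push [0]
Visit 0, push []
Visit 5, push []

DFS order: [3, 1, 2, 4, 0, 5]


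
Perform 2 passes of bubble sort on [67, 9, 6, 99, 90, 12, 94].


Initial: [67, 9, 6, 99, 90, 12, 94]
Pass 1: [9, 6, 67, 90, 12, 94, 99] (5 swaps)
Pass 2: [6, 9, 67, 12, 90, 94, 99] (2 swaps)

After 2 passes: [6, 9, 67, 12, 90, 94, 99]


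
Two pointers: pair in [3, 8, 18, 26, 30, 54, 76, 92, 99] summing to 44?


lo=0(3)+hi=8(99)=102
lo=0(3)+hi=7(92)=95
lo=0(3)+hi=6(76)=79
lo=0(3)+hi=5(54)=57
lo=0(3)+hi=4(30)=33
lo=1(8)+hi=4(30)=38
lo=2(18)+hi=4(30)=48
lo=2(18)+hi=3(26)=44

Yes: 18+26=44


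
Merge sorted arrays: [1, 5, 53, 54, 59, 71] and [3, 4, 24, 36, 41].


Take 1 from A
Take 3 from B
Take 4 from B
Take 5 from A
Take 24 from B
Take 36 from B
Take 41 from B

Merged: [1, 3, 4, 5, 24, 36, 41, 53, 54, 59, 71]


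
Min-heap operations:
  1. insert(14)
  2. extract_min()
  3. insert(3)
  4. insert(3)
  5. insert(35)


insert(14) -> [14]
extract_min()->14, []
insert(3) -> [3]
insert(3) -> [3, 3]
insert(35) -> [3, 3, 35]

Final heap: [3, 3, 35]


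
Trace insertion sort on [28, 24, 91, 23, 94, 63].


Initial: [28, 24, 91, 23, 94, 63]
Insert 24: [24, 28, 91, 23, 94, 63]
Insert 91: [24, 28, 91, 23, 94, 63]
Insert 23: [23, 24, 28, 91, 94, 63]
Insert 94: [23, 24, 28, 91, 94, 63]
Insert 63: [23, 24, 28, 63, 91, 94]

Sorted: [23, 24, 28, 63, 91, 94]


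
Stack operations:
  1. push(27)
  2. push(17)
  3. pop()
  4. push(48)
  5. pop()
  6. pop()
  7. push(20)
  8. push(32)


push(27) -> [27]
push(17) -> [27, 17]
pop()->17, [27]
push(48) -> [27, 48]
pop()->48, [27]
pop()->27, []
push(20) -> [20]
push(32) -> [20, 32]

Final stack: [20, 32]


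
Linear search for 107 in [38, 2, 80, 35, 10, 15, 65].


i=0: 38!=107
i=1: 2!=107
i=2: 80!=107
i=3: 35!=107
i=4: 10!=107
i=5: 15!=107
i=6: 65!=107

Not found, 7 comps


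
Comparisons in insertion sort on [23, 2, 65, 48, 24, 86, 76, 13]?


Algorithm: insertion sort
Input: [23, 2, 65, 48, 24, 86, 76, 13]
Sorted: [2, 13, 23, 24, 48, 65, 76, 86]

17


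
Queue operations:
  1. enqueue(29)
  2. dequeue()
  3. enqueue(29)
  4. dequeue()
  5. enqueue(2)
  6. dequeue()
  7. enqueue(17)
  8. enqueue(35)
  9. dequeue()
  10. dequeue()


enqueue(29) -> [29]
dequeue()->29, []
enqueue(29) -> [29]
dequeue()->29, []
enqueue(2) -> [2]
dequeue()->2, []
enqueue(17) -> [17]
enqueue(35) -> [17, 35]
dequeue()->17, [35]
dequeue()->35, []

Final queue: []


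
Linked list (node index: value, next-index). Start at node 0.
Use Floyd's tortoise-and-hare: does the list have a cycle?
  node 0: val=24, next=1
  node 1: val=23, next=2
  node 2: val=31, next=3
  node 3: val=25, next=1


Floyd's tortoise (slow, +1) and hare (fast, +2):
  init: slow=0, fast=0
  step 1: slow=1, fast=2
  step 2: slow=2, fast=1
  step 3: slow=3, fast=3
  slow == fast at node 3: cycle detected

Cycle: yes


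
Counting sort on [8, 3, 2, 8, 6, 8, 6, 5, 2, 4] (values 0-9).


Input: [8, 3, 2, 8, 6, 8, 6, 5, 2, 4]
Counts: [0, 0, 2, 1, 1, 1, 2, 0, 3, 0]

Sorted: [2, 2, 3, 4, 5, 6, 6, 8, 8, 8]


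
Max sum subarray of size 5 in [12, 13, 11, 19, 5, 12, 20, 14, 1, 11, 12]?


[0:5]: 60
[1:6]: 60
[2:7]: 67
[3:8]: 70
[4:9]: 52
[5:10]: 58
[6:11]: 58

Max: 70 at [3:8]


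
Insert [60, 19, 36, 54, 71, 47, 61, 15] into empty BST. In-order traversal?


Insert 60: root
Insert 19: L from 60
Insert 36: L from 60 -> R from 19
Insert 54: L from 60 -> R from 19 -> R from 36
Insert 71: R from 60
Insert 47: L from 60 -> R from 19 -> R from 36 -> L from 54
Insert 61: R from 60 -> L from 71
Insert 15: L from 60 -> L from 19

In-order: [15, 19, 36, 47, 54, 60, 61, 71]


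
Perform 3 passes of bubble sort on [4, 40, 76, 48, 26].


Initial: [4, 40, 76, 48, 26]
Pass 1: [4, 40, 48, 26, 76] (2 swaps)
Pass 2: [4, 40, 26, 48, 76] (1 swaps)
Pass 3: [4, 26, 40, 48, 76] (1 swaps)

After 3 passes: [4, 26, 40, 48, 76]


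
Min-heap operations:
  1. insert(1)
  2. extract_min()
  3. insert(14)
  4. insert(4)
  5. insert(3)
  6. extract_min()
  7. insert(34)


insert(1) -> [1]
extract_min()->1, []
insert(14) -> [14]
insert(4) -> [4, 14]
insert(3) -> [3, 14, 4]
extract_min()->3, [4, 14]
insert(34) -> [4, 14, 34]

Final heap: [4, 14, 34]


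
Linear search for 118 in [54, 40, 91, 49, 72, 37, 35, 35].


i=0: 54!=118
i=1: 40!=118
i=2: 91!=118
i=3: 49!=118
i=4: 72!=118
i=5: 37!=118
i=6: 35!=118
i=7: 35!=118

Not found, 8 comps


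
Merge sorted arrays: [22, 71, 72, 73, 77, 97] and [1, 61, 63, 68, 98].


Take 1 from B
Take 22 from A
Take 61 from B
Take 63 from B
Take 68 from B
Take 71 from A
Take 72 from A
Take 73 from A
Take 77 from A
Take 97 from A

Merged: [1, 22, 61, 63, 68, 71, 72, 73, 77, 97, 98]


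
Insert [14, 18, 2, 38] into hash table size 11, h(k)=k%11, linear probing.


Insert 14: h=3 -> slot 3
Insert 18: h=7 -> slot 7
Insert 2: h=2 -> slot 2
Insert 38: h=5 -> slot 5

Table: [None, None, 2, 14, None, 38, None, 18, None, None, None]


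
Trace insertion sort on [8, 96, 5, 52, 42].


Initial: [8, 96, 5, 52, 42]
Insert 96: [8, 96, 5, 52, 42]
Insert 5: [5, 8, 96, 52, 42]
Insert 52: [5, 8, 52, 96, 42]
Insert 42: [5, 8, 42, 52, 96]

Sorted: [5, 8, 42, 52, 96]


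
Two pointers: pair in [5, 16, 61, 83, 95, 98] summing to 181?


lo=0(5)+hi=5(98)=103
lo=1(16)+hi=5(98)=114
lo=2(61)+hi=5(98)=159
lo=3(83)+hi=5(98)=181

Yes: 83+98=181


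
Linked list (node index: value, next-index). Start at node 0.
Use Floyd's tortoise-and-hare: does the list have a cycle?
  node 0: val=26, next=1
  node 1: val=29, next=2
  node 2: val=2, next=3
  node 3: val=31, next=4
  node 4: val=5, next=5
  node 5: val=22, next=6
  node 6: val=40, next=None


Floyd's tortoise (slow, +1) and hare (fast, +2):
  init: slow=0, fast=0
  step 1: slow=1, fast=2
  step 2: slow=2, fast=4
  step 3: slow=3, fast=6
  step 4: fast -> None, no cycle

Cycle: no


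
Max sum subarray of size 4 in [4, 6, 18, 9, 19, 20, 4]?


[0:4]: 37
[1:5]: 52
[2:6]: 66
[3:7]: 52

Max: 66 at [2:6]


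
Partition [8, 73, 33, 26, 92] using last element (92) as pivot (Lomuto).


Pivot: 92
  8 <= 92: advance i (no swap)
  73 <= 92: advance i (no swap)
  33 <= 92: advance i (no swap)
  26 <= 92: advance i (no swap)
Place pivot at 4: [8, 73, 33, 26, 92]

Partitioned: [8, 73, 33, 26, 92]


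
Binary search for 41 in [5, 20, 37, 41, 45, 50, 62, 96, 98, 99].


Step 1: lo=0, hi=9, mid=4, val=45
Step 2: lo=0, hi=3, mid=1, val=20
Step 3: lo=2, hi=3, mid=2, val=37
Step 4: lo=3, hi=3, mid=3, val=41

Found at index 3


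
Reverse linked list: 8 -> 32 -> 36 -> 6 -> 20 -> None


Step 1: curr=8, set curr.next=prev(None) | reversed so far: 8
Step 2: curr=32, set curr.next=prev(8) | reversed so far: 32 -> 8
Step 3: curr=36, set curr.next=prev(32) | reversed so far: 36 -> 32 -> 8
Step 4: curr=6, set curr.next=prev(36) | reversed so far: 6 -> 36 -> 32 -> 8
Step 5: curr=20, set curr.next=prev(6) | reversed so far: 20 -> 6 -> 36 -> 32 -> 8

20 -> 6 -> 36 -> 32 -> 8 -> None


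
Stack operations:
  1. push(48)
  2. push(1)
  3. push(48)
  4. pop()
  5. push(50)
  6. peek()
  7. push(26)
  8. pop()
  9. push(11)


push(48) -> [48]
push(1) -> [48, 1]
push(48) -> [48, 1, 48]
pop()->48, [48, 1]
push(50) -> [48, 1, 50]
peek()->50
push(26) -> [48, 1, 50, 26]
pop()->26, [48, 1, 50]
push(11) -> [48, 1, 50, 11]

Final stack: [48, 1, 50, 11]


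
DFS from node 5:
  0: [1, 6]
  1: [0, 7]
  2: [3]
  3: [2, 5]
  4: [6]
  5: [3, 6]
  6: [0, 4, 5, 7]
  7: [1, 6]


Visit 5, push [6, 3]
Visit 3, push [2]
Visit 2, push []
Visit 6, push [7, 4, 0]
Visit 0, push [1]
Visit 1, push [7]
Visit 7, push []
Visit 4, push []

DFS order: [5, 3, 2, 6, 0, 1, 7, 4]


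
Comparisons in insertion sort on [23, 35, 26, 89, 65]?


Algorithm: insertion sort
Input: [23, 35, 26, 89, 65]
Sorted: [23, 26, 35, 65, 89]

6


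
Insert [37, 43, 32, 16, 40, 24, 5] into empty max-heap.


Insert 37: [37]
Insert 43: [43, 37]
Insert 32: [43, 37, 32]
Insert 16: [43, 37, 32, 16]
Insert 40: [43, 40, 32, 16, 37]
Insert 24: [43, 40, 32, 16, 37, 24]
Insert 5: [43, 40, 32, 16, 37, 24, 5]

Final heap: [43, 40, 32, 16, 37, 24, 5]


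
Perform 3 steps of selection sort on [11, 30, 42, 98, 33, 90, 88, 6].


Initial: [11, 30, 42, 98, 33, 90, 88, 6]
Step 1: min=6 at 7
  Swap: [6, 30, 42, 98, 33, 90, 88, 11]
Step 2: min=11 at 7
  Swap: [6, 11, 42, 98, 33, 90, 88, 30]
Step 3: min=30 at 7
  Swap: [6, 11, 30, 98, 33, 90, 88, 42]

After 3 steps: [6, 11, 30, 98, 33, 90, 88, 42]


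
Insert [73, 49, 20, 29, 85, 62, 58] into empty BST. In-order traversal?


Insert 73: root
Insert 49: L from 73
Insert 20: L from 73 -> L from 49
Insert 29: L from 73 -> L from 49 -> R from 20
Insert 85: R from 73
Insert 62: L from 73 -> R from 49
Insert 58: L from 73 -> R from 49 -> L from 62

In-order: [20, 29, 49, 58, 62, 73, 85]


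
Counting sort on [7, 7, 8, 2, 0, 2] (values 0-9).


Input: [7, 7, 8, 2, 0, 2]
Counts: [1, 0, 2, 0, 0, 0, 0, 2, 1, 0]

Sorted: [0, 2, 2, 7, 7, 8]


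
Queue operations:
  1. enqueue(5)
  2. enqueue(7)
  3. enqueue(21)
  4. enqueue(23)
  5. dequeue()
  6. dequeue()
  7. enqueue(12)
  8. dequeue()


enqueue(5) -> [5]
enqueue(7) -> [5, 7]
enqueue(21) -> [5, 7, 21]
enqueue(23) -> [5, 7, 21, 23]
dequeue()->5, [7, 21, 23]
dequeue()->7, [21, 23]
enqueue(12) -> [21, 23, 12]
dequeue()->21, [23, 12]

Final queue: [23, 12]


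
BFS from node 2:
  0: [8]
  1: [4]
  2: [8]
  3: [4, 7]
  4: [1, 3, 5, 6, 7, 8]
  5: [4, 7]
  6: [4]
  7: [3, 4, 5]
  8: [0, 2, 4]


Visit 2, enqueue [8]
Visit 8, enqueue [0, 4]
Visit 0, enqueue []
Visit 4, enqueue [1, 3, 5, 6, 7]
Visit 1, enqueue []
Visit 3, enqueue []
Visit 5, enqueue []
Visit 6, enqueue []
Visit 7, enqueue []

BFS order: [2, 8, 0, 4, 1, 3, 5, 6, 7]


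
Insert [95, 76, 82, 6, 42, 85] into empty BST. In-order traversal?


Insert 95: root
Insert 76: L from 95
Insert 82: L from 95 -> R from 76
Insert 6: L from 95 -> L from 76
Insert 42: L from 95 -> L from 76 -> R from 6
Insert 85: L from 95 -> R from 76 -> R from 82

In-order: [6, 42, 76, 82, 85, 95]


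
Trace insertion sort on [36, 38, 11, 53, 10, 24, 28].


Initial: [36, 38, 11, 53, 10, 24, 28]
Insert 38: [36, 38, 11, 53, 10, 24, 28]
Insert 11: [11, 36, 38, 53, 10, 24, 28]
Insert 53: [11, 36, 38, 53, 10, 24, 28]
Insert 10: [10, 11, 36, 38, 53, 24, 28]
Insert 24: [10, 11, 24, 36, 38, 53, 28]
Insert 28: [10, 11, 24, 28, 36, 38, 53]

Sorted: [10, 11, 24, 28, 36, 38, 53]


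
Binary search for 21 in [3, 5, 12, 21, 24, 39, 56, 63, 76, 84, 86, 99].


Step 1: lo=0, hi=11, mid=5, val=39
Step 2: lo=0, hi=4, mid=2, val=12
Step 3: lo=3, hi=4, mid=3, val=21

Found at index 3


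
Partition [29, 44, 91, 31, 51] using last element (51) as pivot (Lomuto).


Pivot: 51
  29 <= 51: advance i (no swap)
  44 <= 51: advance i (no swap)
  31 <= 51: swap -> [29, 44, 31, 91, 51]
Place pivot at 3: [29, 44, 31, 51, 91]

Partitioned: [29, 44, 31, 51, 91]


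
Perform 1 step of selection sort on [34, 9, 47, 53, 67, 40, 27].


Initial: [34, 9, 47, 53, 67, 40, 27]
Step 1: min=9 at 1
  Swap: [9, 34, 47, 53, 67, 40, 27]

After 1 step: [9, 34, 47, 53, 67, 40, 27]


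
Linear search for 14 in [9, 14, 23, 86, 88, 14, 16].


i=0: 9!=14
i=1: 14==14 found!

Found at 1, 2 comps


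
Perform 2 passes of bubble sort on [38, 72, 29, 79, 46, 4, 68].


Initial: [38, 72, 29, 79, 46, 4, 68]
Pass 1: [38, 29, 72, 46, 4, 68, 79] (4 swaps)
Pass 2: [29, 38, 46, 4, 68, 72, 79] (4 swaps)

After 2 passes: [29, 38, 46, 4, 68, 72, 79]


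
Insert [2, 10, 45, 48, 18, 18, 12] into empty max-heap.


Insert 2: [2]
Insert 10: [10, 2]
Insert 45: [45, 2, 10]
Insert 48: [48, 45, 10, 2]
Insert 18: [48, 45, 10, 2, 18]
Insert 18: [48, 45, 18, 2, 18, 10]
Insert 12: [48, 45, 18, 2, 18, 10, 12]

Final heap: [48, 45, 18, 2, 18, 10, 12]


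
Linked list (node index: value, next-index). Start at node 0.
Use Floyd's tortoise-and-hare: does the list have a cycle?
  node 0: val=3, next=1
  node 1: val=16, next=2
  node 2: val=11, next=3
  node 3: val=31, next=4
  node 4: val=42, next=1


Floyd's tortoise (slow, +1) and hare (fast, +2):
  init: slow=0, fast=0
  step 1: slow=1, fast=2
  step 2: slow=2, fast=4
  step 3: slow=3, fast=2
  step 4: slow=4, fast=4
  slow == fast at node 4: cycle detected

Cycle: yes


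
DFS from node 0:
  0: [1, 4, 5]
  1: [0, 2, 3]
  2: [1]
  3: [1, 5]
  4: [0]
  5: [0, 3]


Visit 0, push [5, 4, 1]
Visit 1, push [3, 2]
Visit 2, push []
Visit 3, push [5]
Visit 5, push []
Visit 4, push []

DFS order: [0, 1, 2, 3, 5, 4]


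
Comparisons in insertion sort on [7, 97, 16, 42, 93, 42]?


Algorithm: insertion sort
Input: [7, 97, 16, 42, 93, 42]
Sorted: [7, 16, 42, 42, 93, 97]

10


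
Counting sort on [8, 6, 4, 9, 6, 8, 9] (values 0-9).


Input: [8, 6, 4, 9, 6, 8, 9]
Counts: [0, 0, 0, 0, 1, 0, 2, 0, 2, 2]

Sorted: [4, 6, 6, 8, 8, 9, 9]


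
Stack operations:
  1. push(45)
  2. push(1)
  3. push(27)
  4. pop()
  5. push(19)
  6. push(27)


push(45) -> [45]
push(1) -> [45, 1]
push(27) -> [45, 1, 27]
pop()->27, [45, 1]
push(19) -> [45, 1, 19]
push(27) -> [45, 1, 19, 27]

Final stack: [45, 1, 19, 27]


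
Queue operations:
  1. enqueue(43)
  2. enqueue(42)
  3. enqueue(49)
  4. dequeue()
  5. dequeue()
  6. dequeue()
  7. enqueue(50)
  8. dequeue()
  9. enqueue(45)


enqueue(43) -> [43]
enqueue(42) -> [43, 42]
enqueue(49) -> [43, 42, 49]
dequeue()->43, [42, 49]
dequeue()->42, [49]
dequeue()->49, []
enqueue(50) -> [50]
dequeue()->50, []
enqueue(45) -> [45]

Final queue: [45]


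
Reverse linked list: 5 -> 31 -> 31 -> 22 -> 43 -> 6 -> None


Step 1: curr=5, set curr.next=prev(None) | reversed so far: 5
Step 2: curr=31, set curr.next=prev(5) | reversed so far: 31 -> 5
Step 3: curr=31, set curr.next=prev(31) | reversed so far: 31 -> 31 -> 5
Step 4: curr=22, set curr.next=prev(31) | reversed so far: 22 -> 31 -> 31 -> 5
Step 5: curr=43, set curr.next=prev(22) | reversed so far: 43 -> 22 -> 31 -> 31 -> 5
Step 6: curr=6, set curr.next=prev(43) | reversed so far: 6 -> 43 -> 22 -> 31 -> 31 -> 5

6 -> 43 -> 22 -> 31 -> 31 -> 5 -> None


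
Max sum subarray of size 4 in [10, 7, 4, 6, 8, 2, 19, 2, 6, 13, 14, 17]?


[0:4]: 27
[1:5]: 25
[2:6]: 20
[3:7]: 35
[4:8]: 31
[5:9]: 29
[6:10]: 40
[7:11]: 35
[8:12]: 50

Max: 50 at [8:12]


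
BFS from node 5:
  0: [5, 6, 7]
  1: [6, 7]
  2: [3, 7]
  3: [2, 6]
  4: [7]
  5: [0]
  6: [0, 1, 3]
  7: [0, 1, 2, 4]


Visit 5, enqueue [0]
Visit 0, enqueue [6, 7]
Visit 6, enqueue [1, 3]
Visit 7, enqueue [2, 4]
Visit 1, enqueue []
Visit 3, enqueue []
Visit 2, enqueue []
Visit 4, enqueue []

BFS order: [5, 0, 6, 7, 1, 3, 2, 4]


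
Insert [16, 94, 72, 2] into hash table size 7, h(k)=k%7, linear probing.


Insert 16: h=2 -> slot 2
Insert 94: h=3 -> slot 3
Insert 72: h=2, 2 probes -> slot 4
Insert 2: h=2, 3 probes -> slot 5

Table: [None, None, 16, 94, 72, 2, None]


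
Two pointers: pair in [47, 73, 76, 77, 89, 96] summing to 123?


lo=0(47)+hi=5(96)=143
lo=0(47)+hi=4(89)=136
lo=0(47)+hi=3(77)=124
lo=0(47)+hi=2(76)=123

Yes: 47+76=123


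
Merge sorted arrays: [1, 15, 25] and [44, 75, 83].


Take 1 from A
Take 15 from A
Take 25 from A

Merged: [1, 15, 25, 44, 75, 83]


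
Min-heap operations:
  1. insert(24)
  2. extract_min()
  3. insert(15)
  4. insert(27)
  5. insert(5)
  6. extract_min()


insert(24) -> [24]
extract_min()->24, []
insert(15) -> [15]
insert(27) -> [15, 27]
insert(5) -> [5, 27, 15]
extract_min()->5, [15, 27]

Final heap: [15, 27]


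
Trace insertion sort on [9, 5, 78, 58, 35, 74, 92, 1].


Initial: [9, 5, 78, 58, 35, 74, 92, 1]
Insert 5: [5, 9, 78, 58, 35, 74, 92, 1]
Insert 78: [5, 9, 78, 58, 35, 74, 92, 1]
Insert 58: [5, 9, 58, 78, 35, 74, 92, 1]
Insert 35: [5, 9, 35, 58, 78, 74, 92, 1]
Insert 74: [5, 9, 35, 58, 74, 78, 92, 1]
Insert 92: [5, 9, 35, 58, 74, 78, 92, 1]
Insert 1: [1, 5, 9, 35, 58, 74, 78, 92]

Sorted: [1, 5, 9, 35, 58, 74, 78, 92]


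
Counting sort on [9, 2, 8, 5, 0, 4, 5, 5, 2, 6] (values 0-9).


Input: [9, 2, 8, 5, 0, 4, 5, 5, 2, 6]
Counts: [1, 0, 2, 0, 1, 3, 1, 0, 1, 1]

Sorted: [0, 2, 2, 4, 5, 5, 5, 6, 8, 9]


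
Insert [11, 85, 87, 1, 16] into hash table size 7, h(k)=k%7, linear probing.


Insert 11: h=4 -> slot 4
Insert 85: h=1 -> slot 1
Insert 87: h=3 -> slot 3
Insert 1: h=1, 1 probes -> slot 2
Insert 16: h=2, 3 probes -> slot 5

Table: [None, 85, 1, 87, 11, 16, None]


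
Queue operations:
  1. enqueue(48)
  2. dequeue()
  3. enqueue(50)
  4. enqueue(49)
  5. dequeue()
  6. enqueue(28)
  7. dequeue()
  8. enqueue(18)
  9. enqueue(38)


enqueue(48) -> [48]
dequeue()->48, []
enqueue(50) -> [50]
enqueue(49) -> [50, 49]
dequeue()->50, [49]
enqueue(28) -> [49, 28]
dequeue()->49, [28]
enqueue(18) -> [28, 18]
enqueue(38) -> [28, 18, 38]

Final queue: [28, 18, 38]


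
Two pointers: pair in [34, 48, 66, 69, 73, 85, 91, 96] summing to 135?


lo=0(34)+hi=7(96)=130
lo=1(48)+hi=7(96)=144
lo=1(48)+hi=6(91)=139
lo=1(48)+hi=5(85)=133
lo=2(66)+hi=5(85)=151
lo=2(66)+hi=4(73)=139
lo=2(66)+hi=3(69)=135

Yes: 66+69=135


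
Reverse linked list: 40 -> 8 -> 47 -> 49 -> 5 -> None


Step 1: curr=40, set curr.next=prev(None) | reversed so far: 40
Step 2: curr=8, set curr.next=prev(40) | reversed so far: 8 -> 40
Step 3: curr=47, set curr.next=prev(8) | reversed so far: 47 -> 8 -> 40
Step 4: curr=49, set curr.next=prev(47) | reversed so far: 49 -> 47 -> 8 -> 40
Step 5: curr=5, set curr.next=prev(49) | reversed so far: 5 -> 49 -> 47 -> 8 -> 40

5 -> 49 -> 47 -> 8 -> 40 -> None


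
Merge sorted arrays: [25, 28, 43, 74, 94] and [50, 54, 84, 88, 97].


Take 25 from A
Take 28 from A
Take 43 from A
Take 50 from B
Take 54 from B
Take 74 from A
Take 84 from B
Take 88 from B
Take 94 from A

Merged: [25, 28, 43, 50, 54, 74, 84, 88, 94, 97]


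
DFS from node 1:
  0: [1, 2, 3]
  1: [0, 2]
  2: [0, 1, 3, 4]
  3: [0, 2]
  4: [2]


Visit 1, push [2, 0]
Visit 0, push [3, 2]
Visit 2, push [4, 3]
Visit 3, push []
Visit 4, push []

DFS order: [1, 0, 2, 3, 4]


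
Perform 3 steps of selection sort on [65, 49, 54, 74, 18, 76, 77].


Initial: [65, 49, 54, 74, 18, 76, 77]
Step 1: min=18 at 4
  Swap: [18, 49, 54, 74, 65, 76, 77]
Step 2: min=49 at 1
  Swap: [18, 49, 54, 74, 65, 76, 77]
Step 3: min=54 at 2
  Swap: [18, 49, 54, 74, 65, 76, 77]

After 3 steps: [18, 49, 54, 74, 65, 76, 77]


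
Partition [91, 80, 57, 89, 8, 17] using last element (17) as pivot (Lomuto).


Pivot: 17
  8 <= 17: swap -> [8, 80, 57, 89, 91, 17]
Place pivot at 1: [8, 17, 57, 89, 91, 80]

Partitioned: [8, 17, 57, 89, 91, 80]


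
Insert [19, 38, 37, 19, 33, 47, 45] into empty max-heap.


Insert 19: [19]
Insert 38: [38, 19]
Insert 37: [38, 19, 37]
Insert 19: [38, 19, 37, 19]
Insert 33: [38, 33, 37, 19, 19]
Insert 47: [47, 33, 38, 19, 19, 37]
Insert 45: [47, 33, 45, 19, 19, 37, 38]

Final heap: [47, 33, 45, 19, 19, 37, 38]


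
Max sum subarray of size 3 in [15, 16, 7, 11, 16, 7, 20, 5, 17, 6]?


[0:3]: 38
[1:4]: 34
[2:5]: 34
[3:6]: 34
[4:7]: 43
[5:8]: 32
[6:9]: 42
[7:10]: 28

Max: 43 at [4:7]


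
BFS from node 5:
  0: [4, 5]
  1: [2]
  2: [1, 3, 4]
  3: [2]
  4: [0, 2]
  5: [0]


Visit 5, enqueue [0]
Visit 0, enqueue [4]
Visit 4, enqueue [2]
Visit 2, enqueue [1, 3]
Visit 1, enqueue []
Visit 3, enqueue []

BFS order: [5, 0, 4, 2, 1, 3]


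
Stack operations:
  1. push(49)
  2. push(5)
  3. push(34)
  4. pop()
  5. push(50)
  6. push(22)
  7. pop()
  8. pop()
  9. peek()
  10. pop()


push(49) -> [49]
push(5) -> [49, 5]
push(34) -> [49, 5, 34]
pop()->34, [49, 5]
push(50) -> [49, 5, 50]
push(22) -> [49, 5, 50, 22]
pop()->22, [49, 5, 50]
pop()->50, [49, 5]
peek()->5
pop()->5, [49]

Final stack: [49]


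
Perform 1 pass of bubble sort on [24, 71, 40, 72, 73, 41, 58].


Initial: [24, 71, 40, 72, 73, 41, 58]
Pass 1: [24, 40, 71, 72, 41, 58, 73] (3 swaps)

After 1 pass: [24, 40, 71, 72, 41, 58, 73]


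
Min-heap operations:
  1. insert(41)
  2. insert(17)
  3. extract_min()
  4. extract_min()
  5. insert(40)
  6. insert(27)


insert(41) -> [41]
insert(17) -> [17, 41]
extract_min()->17, [41]
extract_min()->41, []
insert(40) -> [40]
insert(27) -> [27, 40]

Final heap: [27, 40]


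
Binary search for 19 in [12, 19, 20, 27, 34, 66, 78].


Step 1: lo=0, hi=6, mid=3, val=27
Step 2: lo=0, hi=2, mid=1, val=19

Found at index 1


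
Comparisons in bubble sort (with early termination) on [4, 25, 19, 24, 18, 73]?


Algorithm: bubble sort (with early termination)
Input: [4, 25, 19, 24, 18, 73]
Sorted: [4, 18, 19, 24, 25, 73]

14


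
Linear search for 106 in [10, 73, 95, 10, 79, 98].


i=0: 10!=106
i=1: 73!=106
i=2: 95!=106
i=3: 10!=106
i=4: 79!=106
i=5: 98!=106

Not found, 6 comps


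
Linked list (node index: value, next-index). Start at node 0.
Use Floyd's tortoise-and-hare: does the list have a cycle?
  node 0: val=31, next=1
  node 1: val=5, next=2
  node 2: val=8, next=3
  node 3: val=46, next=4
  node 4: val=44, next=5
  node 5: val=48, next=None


Floyd's tortoise (slow, +1) and hare (fast, +2):
  init: slow=0, fast=0
  step 1: slow=1, fast=2
  step 2: slow=2, fast=4
  step 3: fast 4->5->None, no cycle

Cycle: no


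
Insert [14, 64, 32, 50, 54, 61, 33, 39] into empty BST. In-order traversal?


Insert 14: root
Insert 64: R from 14
Insert 32: R from 14 -> L from 64
Insert 50: R from 14 -> L from 64 -> R from 32
Insert 54: R from 14 -> L from 64 -> R from 32 -> R from 50
Insert 61: R from 14 -> L from 64 -> R from 32 -> R from 50 -> R from 54
Insert 33: R from 14 -> L from 64 -> R from 32 -> L from 50
Insert 39: R from 14 -> L from 64 -> R from 32 -> L from 50 -> R from 33

In-order: [14, 32, 33, 39, 50, 54, 61, 64]


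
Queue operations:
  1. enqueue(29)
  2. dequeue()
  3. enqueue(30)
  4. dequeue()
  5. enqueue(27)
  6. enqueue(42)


enqueue(29) -> [29]
dequeue()->29, []
enqueue(30) -> [30]
dequeue()->30, []
enqueue(27) -> [27]
enqueue(42) -> [27, 42]

Final queue: [27, 42]


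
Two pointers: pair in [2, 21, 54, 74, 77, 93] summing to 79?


lo=0(2)+hi=5(93)=95
lo=0(2)+hi=4(77)=79

Yes: 2+77=79


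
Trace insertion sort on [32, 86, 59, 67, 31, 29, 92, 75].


Initial: [32, 86, 59, 67, 31, 29, 92, 75]
Insert 86: [32, 86, 59, 67, 31, 29, 92, 75]
Insert 59: [32, 59, 86, 67, 31, 29, 92, 75]
Insert 67: [32, 59, 67, 86, 31, 29, 92, 75]
Insert 31: [31, 32, 59, 67, 86, 29, 92, 75]
Insert 29: [29, 31, 32, 59, 67, 86, 92, 75]
Insert 92: [29, 31, 32, 59, 67, 86, 92, 75]
Insert 75: [29, 31, 32, 59, 67, 75, 86, 92]

Sorted: [29, 31, 32, 59, 67, 75, 86, 92]


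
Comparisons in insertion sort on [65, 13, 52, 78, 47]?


Algorithm: insertion sort
Input: [65, 13, 52, 78, 47]
Sorted: [13, 47, 52, 65, 78]

8


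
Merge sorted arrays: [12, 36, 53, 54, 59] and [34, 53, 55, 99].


Take 12 from A
Take 34 from B
Take 36 from A
Take 53 from A
Take 53 from B
Take 54 from A
Take 55 from B
Take 59 from A

Merged: [12, 34, 36, 53, 53, 54, 55, 59, 99]


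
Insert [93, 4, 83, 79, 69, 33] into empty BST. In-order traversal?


Insert 93: root
Insert 4: L from 93
Insert 83: L from 93 -> R from 4
Insert 79: L from 93 -> R from 4 -> L from 83
Insert 69: L from 93 -> R from 4 -> L from 83 -> L from 79
Insert 33: L from 93 -> R from 4 -> L from 83 -> L from 79 -> L from 69

In-order: [4, 33, 69, 79, 83, 93]


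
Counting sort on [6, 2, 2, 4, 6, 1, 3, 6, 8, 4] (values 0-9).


Input: [6, 2, 2, 4, 6, 1, 3, 6, 8, 4]
Counts: [0, 1, 2, 1, 2, 0, 3, 0, 1, 0]

Sorted: [1, 2, 2, 3, 4, 4, 6, 6, 6, 8]


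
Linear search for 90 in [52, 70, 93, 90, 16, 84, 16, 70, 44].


i=0: 52!=90
i=1: 70!=90
i=2: 93!=90
i=3: 90==90 found!

Found at 3, 4 comps


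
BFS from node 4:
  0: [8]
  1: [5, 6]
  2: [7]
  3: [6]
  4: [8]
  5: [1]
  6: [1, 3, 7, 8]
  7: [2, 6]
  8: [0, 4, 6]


Visit 4, enqueue [8]
Visit 8, enqueue [0, 6]
Visit 0, enqueue []
Visit 6, enqueue [1, 3, 7]
Visit 1, enqueue [5]
Visit 3, enqueue []
Visit 7, enqueue [2]
Visit 5, enqueue []
Visit 2, enqueue []

BFS order: [4, 8, 0, 6, 1, 3, 7, 5, 2]


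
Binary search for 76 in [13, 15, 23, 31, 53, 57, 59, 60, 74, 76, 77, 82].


Step 1: lo=0, hi=11, mid=5, val=57
Step 2: lo=6, hi=11, mid=8, val=74
Step 3: lo=9, hi=11, mid=10, val=77
Step 4: lo=9, hi=9, mid=9, val=76

Found at index 9


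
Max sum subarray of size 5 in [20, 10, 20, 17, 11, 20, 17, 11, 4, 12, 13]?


[0:5]: 78
[1:6]: 78
[2:7]: 85
[3:8]: 76
[4:9]: 63
[5:10]: 64
[6:11]: 57

Max: 85 at [2:7]


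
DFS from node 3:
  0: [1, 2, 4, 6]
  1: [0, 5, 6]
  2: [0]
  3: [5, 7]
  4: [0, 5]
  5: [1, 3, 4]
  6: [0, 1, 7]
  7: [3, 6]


Visit 3, push [7, 5]
Visit 5, push [4, 1]
Visit 1, push [6, 0]
Visit 0, push [6, 4, 2]
Visit 2, push []
Visit 4, push []
Visit 6, push [7]
Visit 7, push []

DFS order: [3, 5, 1, 0, 2, 4, 6, 7]


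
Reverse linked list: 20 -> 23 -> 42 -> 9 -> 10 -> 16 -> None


Step 1: curr=20, set curr.next=prev(None) | reversed so far: 20
Step 2: curr=23, set curr.next=prev(20) | reversed so far: 23 -> 20
Step 3: curr=42, set curr.next=prev(23) | reversed so far: 42 -> 23 -> 20
Step 4: curr=9, set curr.next=prev(42) | reversed so far: 9 -> 42 -> 23 -> 20
Step 5: curr=10, set curr.next=prev(9) | reversed so far: 10 -> 9 -> 42 -> 23 -> 20
Step 6: curr=16, set curr.next=prev(10) | reversed so far: 16 -> 10 -> 9 -> 42 -> 23 -> 20

16 -> 10 -> 9 -> 42 -> 23 -> 20 -> None


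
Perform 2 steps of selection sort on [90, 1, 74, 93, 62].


Initial: [90, 1, 74, 93, 62]
Step 1: min=1 at 1
  Swap: [1, 90, 74, 93, 62]
Step 2: min=62 at 4
  Swap: [1, 62, 74, 93, 90]

After 2 steps: [1, 62, 74, 93, 90]


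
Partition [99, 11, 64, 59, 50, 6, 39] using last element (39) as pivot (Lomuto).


Pivot: 39
  11 <= 39: swap -> [11, 99, 64, 59, 50, 6, 39]
  6 <= 39: swap -> [11, 6, 64, 59, 50, 99, 39]
Place pivot at 2: [11, 6, 39, 59, 50, 99, 64]

Partitioned: [11, 6, 39, 59, 50, 99, 64]


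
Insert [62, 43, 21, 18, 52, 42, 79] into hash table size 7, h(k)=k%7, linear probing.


Insert 62: h=6 -> slot 6
Insert 43: h=1 -> slot 1
Insert 21: h=0 -> slot 0
Insert 18: h=4 -> slot 4
Insert 52: h=3 -> slot 3
Insert 42: h=0, 2 probes -> slot 2
Insert 79: h=2, 3 probes -> slot 5

Table: [21, 43, 42, 52, 18, 79, 62]


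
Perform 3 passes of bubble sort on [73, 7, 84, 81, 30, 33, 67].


Initial: [73, 7, 84, 81, 30, 33, 67]
Pass 1: [7, 73, 81, 30, 33, 67, 84] (5 swaps)
Pass 2: [7, 73, 30, 33, 67, 81, 84] (3 swaps)
Pass 3: [7, 30, 33, 67, 73, 81, 84] (3 swaps)

After 3 passes: [7, 30, 33, 67, 73, 81, 84]


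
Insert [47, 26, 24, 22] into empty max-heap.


Insert 47: [47]
Insert 26: [47, 26]
Insert 24: [47, 26, 24]
Insert 22: [47, 26, 24, 22]

Final heap: [47, 26, 24, 22]


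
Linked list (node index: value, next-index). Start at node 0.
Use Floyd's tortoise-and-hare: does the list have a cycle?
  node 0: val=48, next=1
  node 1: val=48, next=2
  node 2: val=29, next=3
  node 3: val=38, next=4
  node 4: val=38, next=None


Floyd's tortoise (slow, +1) and hare (fast, +2):
  init: slow=0, fast=0
  step 1: slow=1, fast=2
  step 2: slow=2, fast=4
  step 3: fast -> None, no cycle

Cycle: no


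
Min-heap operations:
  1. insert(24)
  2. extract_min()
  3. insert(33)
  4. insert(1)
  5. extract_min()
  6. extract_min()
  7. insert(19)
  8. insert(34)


insert(24) -> [24]
extract_min()->24, []
insert(33) -> [33]
insert(1) -> [1, 33]
extract_min()->1, [33]
extract_min()->33, []
insert(19) -> [19]
insert(34) -> [19, 34]

Final heap: [19, 34]


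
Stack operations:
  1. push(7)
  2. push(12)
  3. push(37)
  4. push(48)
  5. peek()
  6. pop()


push(7) -> [7]
push(12) -> [7, 12]
push(37) -> [7, 12, 37]
push(48) -> [7, 12, 37, 48]
peek()->48
pop()->48, [7, 12, 37]

Final stack: [7, 12, 37]


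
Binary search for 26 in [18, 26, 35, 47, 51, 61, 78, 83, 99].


Step 1: lo=0, hi=8, mid=4, val=51
Step 2: lo=0, hi=3, mid=1, val=26

Found at index 1


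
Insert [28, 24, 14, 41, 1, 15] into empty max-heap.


Insert 28: [28]
Insert 24: [28, 24]
Insert 14: [28, 24, 14]
Insert 41: [41, 28, 14, 24]
Insert 1: [41, 28, 14, 24, 1]
Insert 15: [41, 28, 15, 24, 1, 14]

Final heap: [41, 28, 15, 24, 1, 14]


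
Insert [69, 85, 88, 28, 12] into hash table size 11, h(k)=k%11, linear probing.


Insert 69: h=3 -> slot 3
Insert 85: h=8 -> slot 8
Insert 88: h=0 -> slot 0
Insert 28: h=6 -> slot 6
Insert 12: h=1 -> slot 1

Table: [88, 12, None, 69, None, None, 28, None, 85, None, None]


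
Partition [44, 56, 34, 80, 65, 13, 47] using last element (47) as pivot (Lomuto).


Pivot: 47
  44 <= 47: advance i (no swap)
  34 <= 47: swap -> [44, 34, 56, 80, 65, 13, 47]
  13 <= 47: swap -> [44, 34, 13, 80, 65, 56, 47]
Place pivot at 3: [44, 34, 13, 47, 65, 56, 80]

Partitioned: [44, 34, 13, 47, 65, 56, 80]


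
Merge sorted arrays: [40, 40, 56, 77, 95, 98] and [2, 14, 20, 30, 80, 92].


Take 2 from B
Take 14 from B
Take 20 from B
Take 30 from B
Take 40 from A
Take 40 from A
Take 56 from A
Take 77 from A
Take 80 from B
Take 92 from B

Merged: [2, 14, 20, 30, 40, 40, 56, 77, 80, 92, 95, 98]


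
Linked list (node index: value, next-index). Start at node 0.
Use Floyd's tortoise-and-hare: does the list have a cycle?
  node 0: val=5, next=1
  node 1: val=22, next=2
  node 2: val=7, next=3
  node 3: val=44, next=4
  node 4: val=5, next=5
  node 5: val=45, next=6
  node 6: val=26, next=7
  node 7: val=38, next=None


Floyd's tortoise (slow, +1) and hare (fast, +2):
  init: slow=0, fast=0
  step 1: slow=1, fast=2
  step 2: slow=2, fast=4
  step 3: slow=3, fast=6
  step 4: fast 6->7->None, no cycle

Cycle: no


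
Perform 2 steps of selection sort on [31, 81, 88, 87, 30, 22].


Initial: [31, 81, 88, 87, 30, 22]
Step 1: min=22 at 5
  Swap: [22, 81, 88, 87, 30, 31]
Step 2: min=30 at 4
  Swap: [22, 30, 88, 87, 81, 31]

After 2 steps: [22, 30, 88, 87, 81, 31]


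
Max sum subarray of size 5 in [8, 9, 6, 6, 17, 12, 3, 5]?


[0:5]: 46
[1:6]: 50
[2:7]: 44
[3:8]: 43

Max: 50 at [1:6]


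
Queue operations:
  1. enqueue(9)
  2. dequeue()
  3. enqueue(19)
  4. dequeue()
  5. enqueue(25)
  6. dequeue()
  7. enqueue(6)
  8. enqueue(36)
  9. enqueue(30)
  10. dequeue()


enqueue(9) -> [9]
dequeue()->9, []
enqueue(19) -> [19]
dequeue()->19, []
enqueue(25) -> [25]
dequeue()->25, []
enqueue(6) -> [6]
enqueue(36) -> [6, 36]
enqueue(30) -> [6, 36, 30]
dequeue()->6, [36, 30]

Final queue: [36, 30]


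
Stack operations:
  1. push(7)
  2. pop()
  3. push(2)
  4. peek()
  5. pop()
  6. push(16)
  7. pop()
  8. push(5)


push(7) -> [7]
pop()->7, []
push(2) -> [2]
peek()->2
pop()->2, []
push(16) -> [16]
pop()->16, []
push(5) -> [5]

Final stack: [5]


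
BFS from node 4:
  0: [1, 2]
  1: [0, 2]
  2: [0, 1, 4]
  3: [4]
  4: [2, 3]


Visit 4, enqueue [2, 3]
Visit 2, enqueue [0, 1]
Visit 3, enqueue []
Visit 0, enqueue []
Visit 1, enqueue []

BFS order: [4, 2, 3, 0, 1]


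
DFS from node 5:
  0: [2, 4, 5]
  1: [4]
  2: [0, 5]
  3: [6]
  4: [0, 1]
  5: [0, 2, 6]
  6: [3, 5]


Visit 5, push [6, 2, 0]
Visit 0, push [4, 2]
Visit 2, push []
Visit 4, push [1]
Visit 1, push []
Visit 6, push [3]
Visit 3, push []

DFS order: [5, 0, 2, 4, 1, 6, 3]


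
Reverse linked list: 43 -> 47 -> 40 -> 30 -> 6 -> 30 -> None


Step 1: curr=43, set curr.next=prev(None) | reversed so far: 43
Step 2: curr=47, set curr.next=prev(43) | reversed so far: 47 -> 43
Step 3: curr=40, set curr.next=prev(47) | reversed so far: 40 -> 47 -> 43
Step 4: curr=30, set curr.next=prev(40) | reversed so far: 30 -> 40 -> 47 -> 43
Step 5: curr=6, set curr.next=prev(30) | reversed so far: 6 -> 30 -> 40 -> 47 -> 43
Step 6: curr=30, set curr.next=prev(6) | reversed so far: 30 -> 6 -> 30 -> 40 -> 47 -> 43

30 -> 6 -> 30 -> 40 -> 47 -> 43 -> None


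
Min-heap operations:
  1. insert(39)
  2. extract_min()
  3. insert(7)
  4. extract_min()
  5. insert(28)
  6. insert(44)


insert(39) -> [39]
extract_min()->39, []
insert(7) -> [7]
extract_min()->7, []
insert(28) -> [28]
insert(44) -> [28, 44]

Final heap: [28, 44]


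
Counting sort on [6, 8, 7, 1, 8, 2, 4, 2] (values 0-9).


Input: [6, 8, 7, 1, 8, 2, 4, 2]
Counts: [0, 1, 2, 0, 1, 0, 1, 1, 2, 0]

Sorted: [1, 2, 2, 4, 6, 7, 8, 8]


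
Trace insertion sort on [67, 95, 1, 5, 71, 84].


Initial: [67, 95, 1, 5, 71, 84]
Insert 95: [67, 95, 1, 5, 71, 84]
Insert 1: [1, 67, 95, 5, 71, 84]
Insert 5: [1, 5, 67, 95, 71, 84]
Insert 71: [1, 5, 67, 71, 95, 84]
Insert 84: [1, 5, 67, 71, 84, 95]

Sorted: [1, 5, 67, 71, 84, 95]


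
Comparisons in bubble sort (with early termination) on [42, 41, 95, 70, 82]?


Algorithm: bubble sort (with early termination)
Input: [42, 41, 95, 70, 82]
Sorted: [41, 42, 70, 82, 95]

7


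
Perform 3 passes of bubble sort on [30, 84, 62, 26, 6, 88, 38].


Initial: [30, 84, 62, 26, 6, 88, 38]
Pass 1: [30, 62, 26, 6, 84, 38, 88] (4 swaps)
Pass 2: [30, 26, 6, 62, 38, 84, 88] (3 swaps)
Pass 3: [26, 6, 30, 38, 62, 84, 88] (3 swaps)

After 3 passes: [26, 6, 30, 38, 62, 84, 88]


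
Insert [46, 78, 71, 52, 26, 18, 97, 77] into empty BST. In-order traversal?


Insert 46: root
Insert 78: R from 46
Insert 71: R from 46 -> L from 78
Insert 52: R from 46 -> L from 78 -> L from 71
Insert 26: L from 46
Insert 18: L from 46 -> L from 26
Insert 97: R from 46 -> R from 78
Insert 77: R from 46 -> L from 78 -> R from 71

In-order: [18, 26, 46, 52, 71, 77, 78, 97]


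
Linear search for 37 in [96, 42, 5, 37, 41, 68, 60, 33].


i=0: 96!=37
i=1: 42!=37
i=2: 5!=37
i=3: 37==37 found!

Found at 3, 4 comps


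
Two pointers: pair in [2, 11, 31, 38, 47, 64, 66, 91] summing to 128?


lo=0(2)+hi=7(91)=93
lo=1(11)+hi=7(91)=102
lo=2(31)+hi=7(91)=122
lo=3(38)+hi=7(91)=129
lo=3(38)+hi=6(66)=104
lo=4(47)+hi=6(66)=113
lo=5(64)+hi=6(66)=130

No pair found


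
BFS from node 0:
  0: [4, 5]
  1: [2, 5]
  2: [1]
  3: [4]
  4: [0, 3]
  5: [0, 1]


Visit 0, enqueue [4, 5]
Visit 4, enqueue [3]
Visit 5, enqueue [1]
Visit 3, enqueue []
Visit 1, enqueue [2]
Visit 2, enqueue []

BFS order: [0, 4, 5, 3, 1, 2]


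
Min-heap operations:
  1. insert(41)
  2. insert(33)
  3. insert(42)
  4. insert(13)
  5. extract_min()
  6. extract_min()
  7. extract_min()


insert(41) -> [41]
insert(33) -> [33, 41]
insert(42) -> [33, 41, 42]
insert(13) -> [13, 33, 42, 41]
extract_min()->13, [33, 41, 42]
extract_min()->33, [41, 42]
extract_min()->41, [42]

Final heap: [42]


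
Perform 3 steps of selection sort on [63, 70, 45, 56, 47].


Initial: [63, 70, 45, 56, 47]
Step 1: min=45 at 2
  Swap: [45, 70, 63, 56, 47]
Step 2: min=47 at 4
  Swap: [45, 47, 63, 56, 70]
Step 3: min=56 at 3
  Swap: [45, 47, 56, 63, 70]

After 3 steps: [45, 47, 56, 63, 70]


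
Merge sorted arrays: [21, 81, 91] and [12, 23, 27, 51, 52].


Take 12 from B
Take 21 from A
Take 23 from B
Take 27 from B
Take 51 from B
Take 52 from B

Merged: [12, 21, 23, 27, 51, 52, 81, 91]


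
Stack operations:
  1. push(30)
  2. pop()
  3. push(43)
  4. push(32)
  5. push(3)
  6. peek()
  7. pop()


push(30) -> [30]
pop()->30, []
push(43) -> [43]
push(32) -> [43, 32]
push(3) -> [43, 32, 3]
peek()->3
pop()->3, [43, 32]

Final stack: [43, 32]


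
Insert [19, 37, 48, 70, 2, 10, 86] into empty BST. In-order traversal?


Insert 19: root
Insert 37: R from 19
Insert 48: R from 19 -> R from 37
Insert 70: R from 19 -> R from 37 -> R from 48
Insert 2: L from 19
Insert 10: L from 19 -> R from 2
Insert 86: R from 19 -> R from 37 -> R from 48 -> R from 70

In-order: [2, 10, 19, 37, 48, 70, 86]


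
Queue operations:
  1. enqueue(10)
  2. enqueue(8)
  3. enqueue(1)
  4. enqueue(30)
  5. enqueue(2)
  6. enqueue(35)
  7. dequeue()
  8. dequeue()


enqueue(10) -> [10]
enqueue(8) -> [10, 8]
enqueue(1) -> [10, 8, 1]
enqueue(30) -> [10, 8, 1, 30]
enqueue(2) -> [10, 8, 1, 30, 2]
enqueue(35) -> [10, 8, 1, 30, 2, 35]
dequeue()->10, [8, 1, 30, 2, 35]
dequeue()->8, [1, 30, 2, 35]

Final queue: [1, 30, 2, 35]


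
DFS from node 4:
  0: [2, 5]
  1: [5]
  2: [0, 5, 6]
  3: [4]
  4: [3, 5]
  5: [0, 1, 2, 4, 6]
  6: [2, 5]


Visit 4, push [5, 3]
Visit 3, push []
Visit 5, push [6, 2, 1, 0]
Visit 0, push [2]
Visit 2, push [6]
Visit 6, push []
Visit 1, push []

DFS order: [4, 3, 5, 0, 2, 6, 1]


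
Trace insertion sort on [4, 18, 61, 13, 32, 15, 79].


Initial: [4, 18, 61, 13, 32, 15, 79]
Insert 18: [4, 18, 61, 13, 32, 15, 79]
Insert 61: [4, 18, 61, 13, 32, 15, 79]
Insert 13: [4, 13, 18, 61, 32, 15, 79]
Insert 32: [4, 13, 18, 32, 61, 15, 79]
Insert 15: [4, 13, 15, 18, 32, 61, 79]
Insert 79: [4, 13, 15, 18, 32, 61, 79]

Sorted: [4, 13, 15, 18, 32, 61, 79]


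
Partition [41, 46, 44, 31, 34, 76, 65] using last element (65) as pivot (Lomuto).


Pivot: 65
  41 <= 65: advance i (no swap)
  46 <= 65: advance i (no swap)
  44 <= 65: advance i (no swap)
  31 <= 65: advance i (no swap)
  34 <= 65: advance i (no swap)
Place pivot at 5: [41, 46, 44, 31, 34, 65, 76]

Partitioned: [41, 46, 44, 31, 34, 65, 76]


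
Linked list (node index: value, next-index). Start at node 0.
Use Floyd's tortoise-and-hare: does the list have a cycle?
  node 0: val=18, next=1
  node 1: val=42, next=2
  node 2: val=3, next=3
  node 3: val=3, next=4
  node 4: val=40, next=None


Floyd's tortoise (slow, +1) and hare (fast, +2):
  init: slow=0, fast=0
  step 1: slow=1, fast=2
  step 2: slow=2, fast=4
  step 3: fast -> None, no cycle

Cycle: no


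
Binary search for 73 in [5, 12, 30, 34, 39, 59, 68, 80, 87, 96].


Step 1: lo=0, hi=9, mid=4, val=39
Step 2: lo=5, hi=9, mid=7, val=80
Step 3: lo=5, hi=6, mid=5, val=59
Step 4: lo=6, hi=6, mid=6, val=68

Not found


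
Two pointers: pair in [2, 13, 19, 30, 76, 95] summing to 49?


lo=0(2)+hi=5(95)=97
lo=0(2)+hi=4(76)=78
lo=0(2)+hi=3(30)=32
lo=1(13)+hi=3(30)=43
lo=2(19)+hi=3(30)=49

Yes: 19+30=49


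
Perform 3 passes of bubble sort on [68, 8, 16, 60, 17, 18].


Initial: [68, 8, 16, 60, 17, 18]
Pass 1: [8, 16, 60, 17, 18, 68] (5 swaps)
Pass 2: [8, 16, 17, 18, 60, 68] (2 swaps)
Pass 3: [8, 16, 17, 18, 60, 68] (0 swaps)

After 3 passes: [8, 16, 17, 18, 60, 68]


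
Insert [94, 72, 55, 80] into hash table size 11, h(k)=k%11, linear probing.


Insert 94: h=6 -> slot 6
Insert 72: h=6, 1 probes -> slot 7
Insert 55: h=0 -> slot 0
Insert 80: h=3 -> slot 3

Table: [55, None, None, 80, None, None, 94, 72, None, None, None]


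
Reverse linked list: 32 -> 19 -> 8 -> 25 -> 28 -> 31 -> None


Step 1: curr=32, set curr.next=prev(None) | reversed so far: 32
Step 2: curr=19, set curr.next=prev(32) | reversed so far: 19 -> 32
Step 3: curr=8, set curr.next=prev(19) | reversed so far: 8 -> 19 -> 32
Step 4: curr=25, set curr.next=prev(8) | reversed so far: 25 -> 8 -> 19 -> 32
Step 5: curr=28, set curr.next=prev(25) | reversed so far: 28 -> 25 -> 8 -> 19 -> 32
Step 6: curr=31, set curr.next=prev(28) | reversed so far: 31 -> 28 -> 25 -> 8 -> 19 -> 32

31 -> 28 -> 25 -> 8 -> 19 -> 32 -> None


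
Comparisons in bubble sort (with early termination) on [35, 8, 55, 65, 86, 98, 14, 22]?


Algorithm: bubble sort (with early termination)
Input: [35, 8, 55, 65, 86, 98, 14, 22]
Sorted: [8, 14, 22, 35, 55, 65, 86, 98]

27


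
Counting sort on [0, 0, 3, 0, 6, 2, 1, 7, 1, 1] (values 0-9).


Input: [0, 0, 3, 0, 6, 2, 1, 7, 1, 1]
Counts: [3, 3, 1, 1, 0, 0, 1, 1, 0, 0]

Sorted: [0, 0, 0, 1, 1, 1, 2, 3, 6, 7]


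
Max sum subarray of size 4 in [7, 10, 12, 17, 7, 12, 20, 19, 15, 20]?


[0:4]: 46
[1:5]: 46
[2:6]: 48
[3:7]: 56
[4:8]: 58
[5:9]: 66
[6:10]: 74

Max: 74 at [6:10]
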